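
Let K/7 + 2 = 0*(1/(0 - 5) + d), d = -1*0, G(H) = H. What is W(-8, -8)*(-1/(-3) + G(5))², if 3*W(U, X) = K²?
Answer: 50176/27 ≈ 1858.4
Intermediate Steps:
d = 0
K = -14 (K = -14 + 7*(0*(1/(0 - 5) + 0)) = -14 + 7*(0*(1/(-5) + 0)) = -14 + 7*(0*(-⅕ + 0)) = -14 + 7*(0*(-⅕)) = -14 + 7*0 = -14 + 0 = -14)
W(U, X) = 196/3 (W(U, X) = (⅓)*(-14)² = (⅓)*196 = 196/3)
W(-8, -8)*(-1/(-3) + G(5))² = 196*(-1/(-3) + 5)²/3 = 196*(-1*(-⅓) + 5)²/3 = 196*(⅓ + 5)²/3 = 196*(16/3)²/3 = (196/3)*(256/9) = 50176/27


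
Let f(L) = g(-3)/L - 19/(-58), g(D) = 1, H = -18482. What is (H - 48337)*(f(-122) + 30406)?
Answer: -3594112424001/1769 ≈ -2.0317e+9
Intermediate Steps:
f(L) = 19/58 + 1/L (f(L) = 1/L - 19/(-58) = 1/L - 19*(-1/58) = 1/L + 19/58 = 19/58 + 1/L)
(H - 48337)*(f(-122) + 30406) = (-18482 - 48337)*((19/58 + 1/(-122)) + 30406) = -66819*((19/58 - 1/122) + 30406) = -66819*(565/1769 + 30406) = -66819*53788779/1769 = -3594112424001/1769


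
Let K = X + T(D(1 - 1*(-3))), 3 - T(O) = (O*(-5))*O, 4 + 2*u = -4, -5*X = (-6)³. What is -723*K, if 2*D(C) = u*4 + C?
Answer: -817713/5 ≈ -1.6354e+5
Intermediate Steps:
X = 216/5 (X = -⅕*(-6)³ = -⅕*(-216) = 216/5 ≈ 43.200)
u = -4 (u = -2 + (½)*(-4) = -2 - 2 = -4)
D(C) = -8 + C/2 (D(C) = (-4*4 + C)/2 = (-16 + C)/2 = -8 + C/2)
T(O) = 3 + 5*O² (T(O) = 3 - O*(-5)*O = 3 - (-5*O)*O = 3 - (-5)*O² = 3 + 5*O²)
K = 1131/5 (K = 216/5 + (3 + 5*(-8 + (1 - 1*(-3))/2)²) = 216/5 + (3 + 5*(-8 + (1 + 3)/2)²) = 216/5 + (3 + 5*(-8 + (½)*4)²) = 216/5 + (3 + 5*(-8 + 2)²) = 216/5 + (3 + 5*(-6)²) = 216/5 + (3 + 5*36) = 216/5 + (3 + 180) = 216/5 + 183 = 1131/5 ≈ 226.20)
-723*K = -723*1131/5 = -817713/5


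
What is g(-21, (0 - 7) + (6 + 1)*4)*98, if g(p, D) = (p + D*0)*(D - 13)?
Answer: -16464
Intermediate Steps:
g(p, D) = p*(-13 + D) (g(p, D) = (p + 0)*(-13 + D) = p*(-13 + D))
g(-21, (0 - 7) + (6 + 1)*4)*98 = -21*(-13 + ((0 - 7) + (6 + 1)*4))*98 = -21*(-13 + (-7 + 7*4))*98 = -21*(-13 + (-7 + 28))*98 = -21*(-13 + 21)*98 = -21*8*98 = -168*98 = -16464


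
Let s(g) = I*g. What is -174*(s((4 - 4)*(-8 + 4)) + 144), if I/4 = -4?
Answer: -25056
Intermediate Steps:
I = -16 (I = 4*(-4) = -16)
s(g) = -16*g
-174*(s((4 - 4)*(-8 + 4)) + 144) = -174*(-16*(4 - 4)*(-8 + 4) + 144) = -174*(-0*(-4) + 144) = -174*(-16*0 + 144) = -174*(0 + 144) = -174*144 = -25056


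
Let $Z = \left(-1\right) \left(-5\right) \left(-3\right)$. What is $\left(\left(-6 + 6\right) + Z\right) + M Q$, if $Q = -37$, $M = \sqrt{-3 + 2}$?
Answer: $-15 - 37 i \approx -15.0 - 37.0 i$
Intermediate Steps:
$Z = -15$ ($Z = 5 \left(-3\right) = -15$)
$M = i$ ($M = \sqrt{-1} = i \approx 1.0 i$)
$\left(\left(-6 + 6\right) + Z\right) + M Q = \left(\left(-6 + 6\right) - 15\right) + i \left(-37\right) = \left(0 - 15\right) - 37 i = -15 - 37 i$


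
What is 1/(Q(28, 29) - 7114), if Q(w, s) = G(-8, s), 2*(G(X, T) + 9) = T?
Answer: -2/14217 ≈ -0.00014068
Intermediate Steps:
G(X, T) = -9 + T/2
Q(w, s) = -9 + s/2
1/(Q(28, 29) - 7114) = 1/((-9 + (½)*29) - 7114) = 1/((-9 + 29/2) - 7114) = 1/(11/2 - 7114) = 1/(-14217/2) = -2/14217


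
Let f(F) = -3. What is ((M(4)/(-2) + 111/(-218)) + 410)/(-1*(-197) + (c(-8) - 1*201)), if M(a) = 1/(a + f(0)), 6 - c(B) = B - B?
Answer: 22290/109 ≈ 204.50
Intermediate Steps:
c(B) = 6 (c(B) = 6 - (B - B) = 6 - 1*0 = 6 + 0 = 6)
M(a) = 1/(-3 + a) (M(a) = 1/(a - 3) = 1/(-3 + a))
((M(4)/(-2) + 111/(-218)) + 410)/(-1*(-197) + (c(-8) - 1*201)) = ((1/((-3 + 4)*(-2)) + 111/(-218)) + 410)/(-1*(-197) + (6 - 1*201)) = ((-1/2/1 + 111*(-1/218)) + 410)/(197 + (6 - 201)) = ((1*(-1/2) - 111/218) + 410)/(197 - 195) = ((-1/2 - 111/218) + 410)/2 = (-110/109 + 410)*(1/2) = (44580/109)*(1/2) = 22290/109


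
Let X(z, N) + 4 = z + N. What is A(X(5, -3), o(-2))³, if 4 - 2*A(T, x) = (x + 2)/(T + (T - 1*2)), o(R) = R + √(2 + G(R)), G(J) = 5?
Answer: (24 + √7)³/1728 ≈ 10.948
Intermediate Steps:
o(R) = R + √7 (o(R) = R + √(2 + 5) = R + √7)
X(z, N) = -4 + N + z (X(z, N) = -4 + (z + N) = -4 + (N + z) = -4 + N + z)
A(T, x) = 2 - (2 + x)/(2*(-2 + 2*T)) (A(T, x) = 2 - (x + 2)/(2*(T + (T - 1*2))) = 2 - (2 + x)/(2*(T + (T - 2))) = 2 - (2 + x)/(2*(T + (-2 + T))) = 2 - (2 + x)/(2*(-2 + 2*T)))
A(X(5, -3), o(-2))³ = ((-10 - (-2 + √7) + 8*(-4 - 3 + 5))/(4*(-1 + (-4 - 3 + 5))))³ = ((-10 + (2 - √7) + 8*(-2))/(4*(-1 - 2)))³ = ((¼)*(-10 + (2 - √7) - 16)/(-3))³ = ((¼)*(-⅓)*(-24 - √7))³ = (2 + √7/12)³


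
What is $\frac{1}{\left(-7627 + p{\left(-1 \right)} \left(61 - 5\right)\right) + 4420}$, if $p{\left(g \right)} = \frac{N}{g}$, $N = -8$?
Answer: $- \frac{1}{2759} \approx -0.00036245$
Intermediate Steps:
$p{\left(g \right)} = - \frac{8}{g}$
$\frac{1}{\left(-7627 + p{\left(-1 \right)} \left(61 - 5\right)\right) + 4420} = \frac{1}{\left(-7627 + - \frac{8}{-1} \left(61 - 5\right)\right) + 4420} = \frac{1}{\left(-7627 + \left(-8\right) \left(-1\right) 56\right) + 4420} = \frac{1}{\left(-7627 + 8 \cdot 56\right) + 4420} = \frac{1}{\left(-7627 + 448\right) + 4420} = \frac{1}{-7179 + 4420} = \frac{1}{-2759} = - \frac{1}{2759}$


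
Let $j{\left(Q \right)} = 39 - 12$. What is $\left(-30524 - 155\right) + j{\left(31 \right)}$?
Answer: $-30652$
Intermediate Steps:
$j{\left(Q \right)} = 27$
$\left(-30524 - 155\right) + j{\left(31 \right)} = \left(-30524 - 155\right) + 27 = -30679 + 27 = -30652$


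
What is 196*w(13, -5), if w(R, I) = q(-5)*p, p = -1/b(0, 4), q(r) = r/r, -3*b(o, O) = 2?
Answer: 294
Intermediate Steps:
b(o, O) = -⅔ (b(o, O) = -⅓*2 = -⅔)
q(r) = 1
p = 3/2 (p = -1/(-⅔) = -1*(-3/2) = 3/2 ≈ 1.5000)
w(R, I) = 3/2 (w(R, I) = 1*(3/2) = 3/2)
196*w(13, -5) = 196*(3/2) = 294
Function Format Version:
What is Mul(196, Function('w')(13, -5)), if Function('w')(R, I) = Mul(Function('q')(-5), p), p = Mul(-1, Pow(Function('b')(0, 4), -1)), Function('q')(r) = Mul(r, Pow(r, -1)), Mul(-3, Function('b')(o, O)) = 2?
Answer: 294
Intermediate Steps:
Function('b')(o, O) = Rational(-2, 3) (Function('b')(o, O) = Mul(Rational(-1, 3), 2) = Rational(-2, 3))
Function('q')(r) = 1
p = Rational(3, 2) (p = Mul(-1, Pow(Rational(-2, 3), -1)) = Mul(-1, Rational(-3, 2)) = Rational(3, 2) ≈ 1.5000)
Function('w')(R, I) = Rational(3, 2) (Function('w')(R, I) = Mul(1, Rational(3, 2)) = Rational(3, 2))
Mul(196, Function('w')(13, -5)) = Mul(196, Rational(3, 2)) = 294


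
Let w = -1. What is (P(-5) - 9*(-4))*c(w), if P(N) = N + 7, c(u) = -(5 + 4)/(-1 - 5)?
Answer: 57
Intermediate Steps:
c(u) = 3/2 (c(u) = -9/(-6) = -9*(-1)/6 = -1*(-3/2) = 3/2)
P(N) = 7 + N
(P(-5) - 9*(-4))*c(w) = ((7 - 5) - 9*(-4))*(3/2) = (2 + 36)*(3/2) = 38*(3/2) = 57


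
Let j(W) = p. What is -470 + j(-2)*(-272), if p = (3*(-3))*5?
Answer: 11770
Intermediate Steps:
p = -45 (p = -9*5 = -45)
j(W) = -45
-470 + j(-2)*(-272) = -470 - 45*(-272) = -470 + 12240 = 11770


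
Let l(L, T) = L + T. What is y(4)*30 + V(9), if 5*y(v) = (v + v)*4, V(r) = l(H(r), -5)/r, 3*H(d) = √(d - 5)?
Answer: 5171/27 ≈ 191.52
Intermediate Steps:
H(d) = √(-5 + d)/3 (H(d) = √(d - 5)/3 = √(-5 + d)/3)
V(r) = (-5 + √(-5 + r)/3)/r (V(r) = (√(-5 + r)/3 - 5)/r = (-5 + √(-5 + r)/3)/r)
y(v) = 8*v/5 (y(v) = ((v + v)*4)/5 = ((2*v)*4)/5 = (8*v)/5 = 8*v/5)
y(4)*30 + V(9) = ((8/5)*4)*30 + (⅓)*(-15 + √(-5 + 9))/9 = (32/5)*30 + (⅓)*(⅑)*(-15 + √4) = 192 + (⅓)*(⅑)*(-15 + 2) = 192 + (⅓)*(⅑)*(-13) = 192 - 13/27 = 5171/27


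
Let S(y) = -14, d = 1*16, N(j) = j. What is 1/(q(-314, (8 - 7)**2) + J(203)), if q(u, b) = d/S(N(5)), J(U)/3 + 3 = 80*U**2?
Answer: 7/69231049 ≈ 1.0111e-7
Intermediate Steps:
J(U) = -9 + 240*U**2 (J(U) = -9 + 3*(80*U**2) = -9 + 240*U**2)
d = 16
q(u, b) = -8/7 (q(u, b) = 16/(-14) = 16*(-1/14) = -8/7)
1/(q(-314, (8 - 7)**2) + J(203)) = 1/(-8/7 + (-9 + 240*203**2)) = 1/(-8/7 + (-9 + 240*41209)) = 1/(-8/7 + (-9 + 9890160)) = 1/(-8/7 + 9890151) = 1/(69231049/7) = 7/69231049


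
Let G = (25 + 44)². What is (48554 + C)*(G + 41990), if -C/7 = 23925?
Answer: -5559675671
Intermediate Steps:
C = -167475 (C = -7*23925 = -167475)
G = 4761 (G = 69² = 4761)
(48554 + C)*(G + 41990) = (48554 - 167475)*(4761 + 41990) = -118921*46751 = -5559675671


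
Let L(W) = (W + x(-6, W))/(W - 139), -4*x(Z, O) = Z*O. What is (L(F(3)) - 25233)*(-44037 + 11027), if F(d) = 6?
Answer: 110781692040/133 ≈ 8.3295e+8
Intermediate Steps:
x(Z, O) = -O*Z/4 (x(Z, O) = -Z*O/4 = -O*Z/4)
L(W) = 5*W/(2*(-139 + W)) (L(W) = (W - 1/4*W*(-6))/(W - 139) = (W + 3*W/2)/(-139 + W) = (5*W/2)/(-139 + W) = 5*W/(2*(-139 + W)))
(L(F(3)) - 25233)*(-44037 + 11027) = ((5/2)*6/(-139 + 6) - 25233)*(-44037 + 11027) = ((5/2)*6/(-133) - 25233)*(-33010) = ((5/2)*6*(-1/133) - 25233)*(-33010) = (-15/133 - 25233)*(-33010) = -3356004/133*(-33010) = 110781692040/133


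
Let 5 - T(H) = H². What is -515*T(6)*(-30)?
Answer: -478950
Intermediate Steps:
T(H) = 5 - H²
-515*T(6)*(-30) = -515*(5 - 1*6²)*(-30) = -515*(5 - 1*36)*(-30) = -515*(5 - 36)*(-30) = -(-15965)*(-30) = -515*930 = -478950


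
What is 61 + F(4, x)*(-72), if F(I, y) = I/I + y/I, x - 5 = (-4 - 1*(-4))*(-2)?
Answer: -101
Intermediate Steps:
x = 5 (x = 5 + (-4 - 1*(-4))*(-2) = 5 + (-4 + 4)*(-2) = 5 + 0*(-2) = 5 + 0 = 5)
F(I, y) = 1 + y/I
61 + F(4, x)*(-72) = 61 + ((4 + 5)/4)*(-72) = 61 + ((¼)*9)*(-72) = 61 + (9/4)*(-72) = 61 - 162 = -101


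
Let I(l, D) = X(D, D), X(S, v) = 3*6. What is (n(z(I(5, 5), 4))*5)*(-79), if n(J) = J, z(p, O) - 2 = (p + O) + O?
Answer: -11060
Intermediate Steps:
X(S, v) = 18
I(l, D) = 18
z(p, O) = 2 + p + 2*O (z(p, O) = 2 + ((p + O) + O) = 2 + ((O + p) + O) = 2 + (p + 2*O) = 2 + p + 2*O)
(n(z(I(5, 5), 4))*5)*(-79) = ((2 + 18 + 2*4)*5)*(-79) = ((2 + 18 + 8)*5)*(-79) = (28*5)*(-79) = 140*(-79) = -11060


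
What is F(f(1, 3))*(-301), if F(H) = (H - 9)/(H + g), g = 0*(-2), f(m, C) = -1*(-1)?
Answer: 2408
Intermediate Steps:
f(m, C) = 1
g = 0
F(H) = (-9 + H)/H (F(H) = (H - 9)/(H + 0) = (-9 + H)/H)
F(f(1, 3))*(-301) = ((-9 + 1)/1)*(-301) = (1*(-8))*(-301) = -8*(-301) = 2408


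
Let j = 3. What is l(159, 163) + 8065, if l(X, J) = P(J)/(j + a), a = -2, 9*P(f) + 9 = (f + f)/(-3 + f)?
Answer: 5806243/720 ≈ 8064.2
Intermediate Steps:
P(f) = -1 + 2*f/(9*(-3 + f)) (P(f) = -1 + ((f + f)/(-3 + f))/9 = -1 + ((2*f)/(-3 + f))/9 = -1 + (2*f/(-3 + f))/9 = -1 + 2*f/(9*(-3 + f)))
l(X, J) = (27 - 7*J)/(9*(-3 + J)) (l(X, J) = ((27 - 7*J)/(9*(-3 + J)))/(3 - 2) = ((27 - 7*J)/(9*(-3 + J)))/1 = 1*((27 - 7*J)/(9*(-3 + J))) = (27 - 7*J)/(9*(-3 + J)))
l(159, 163) + 8065 = (27 - 7*163)/(9*(-3 + 163)) + 8065 = (⅑)*(27 - 1141)/160 + 8065 = (⅑)*(1/160)*(-1114) + 8065 = -557/720 + 8065 = 5806243/720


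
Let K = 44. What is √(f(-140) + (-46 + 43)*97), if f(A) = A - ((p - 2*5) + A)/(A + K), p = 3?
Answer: I*√27682/8 ≈ 20.797*I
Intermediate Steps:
f(A) = A - (-7 + A)/(44 + A) (f(A) = A - ((3 - 2*5) + A)/(A + 44) = A - ((3 - 10) + A)/(44 + A) = A - (-7 + A)/(44 + A))
√(f(-140) + (-46 + 43)*97) = √((7 + (-140)² + 43*(-140))/(44 - 140) + (-46 + 43)*97) = √((7 + 19600 - 6020)/(-96) - 3*97) = √(-1/96*13587 - 291) = √(-4529/32 - 291) = √(-13841/32) = I*√27682/8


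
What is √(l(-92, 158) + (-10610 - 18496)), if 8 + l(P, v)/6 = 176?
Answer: 3*I*√3122 ≈ 167.62*I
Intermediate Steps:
l(P, v) = 1008 (l(P, v) = -48 + 6*176 = -48 + 1056 = 1008)
√(l(-92, 158) + (-10610 - 18496)) = √(1008 + (-10610 - 18496)) = √(1008 - 29106) = √(-28098) = 3*I*√3122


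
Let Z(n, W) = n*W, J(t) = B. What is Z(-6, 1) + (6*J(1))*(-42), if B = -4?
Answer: 1002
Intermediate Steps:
J(t) = -4
Z(n, W) = W*n
Z(-6, 1) + (6*J(1))*(-42) = 1*(-6) + (6*(-4))*(-42) = -6 - 24*(-42) = -6 + 1008 = 1002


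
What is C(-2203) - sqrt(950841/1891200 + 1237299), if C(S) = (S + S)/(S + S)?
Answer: 1 - 3*sqrt(34146386775502)/15760 ≈ -1111.3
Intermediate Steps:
C(S) = 1 (C(S) = (2*S)/((2*S)) = (2*S)*(1/(2*S)) = 1)
C(-2203) - sqrt(950841/1891200 + 1237299) = 1 - sqrt(950841/1891200 + 1237299) = 1 - sqrt(950841*(1/1891200) + 1237299) = 1 - sqrt(316947/630400 + 1237299) = 1 - sqrt(779993606547/630400) = 1 - 3*sqrt(34146386775502)/15760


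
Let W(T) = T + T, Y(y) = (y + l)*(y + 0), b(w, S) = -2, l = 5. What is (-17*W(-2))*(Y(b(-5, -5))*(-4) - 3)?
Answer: 1428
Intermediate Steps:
Y(y) = y*(5 + y) (Y(y) = (y + 5)*(y + 0) = (5 + y)*y = y*(5 + y))
W(T) = 2*T
(-17*W(-2))*(Y(b(-5, -5))*(-4) - 3) = (-34*(-2))*(-2*(5 - 2)*(-4) - 3) = (-17*(-4))*(-2*3*(-4) - 3) = 68*(-6*(-4) - 3) = 68*(24 - 3) = 68*21 = 1428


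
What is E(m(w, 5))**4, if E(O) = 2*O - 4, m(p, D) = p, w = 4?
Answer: 256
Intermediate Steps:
E(O) = -4 + 2*O
E(m(w, 5))**4 = (-4 + 2*4)**4 = (-4 + 8)**4 = 4**4 = 256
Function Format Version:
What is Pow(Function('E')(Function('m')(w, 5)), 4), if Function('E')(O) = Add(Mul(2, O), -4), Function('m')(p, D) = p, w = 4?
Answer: 256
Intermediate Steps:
Function('E')(O) = Add(-4, Mul(2, O))
Pow(Function('E')(Function('m')(w, 5)), 4) = Pow(Add(-4, Mul(2, 4)), 4) = Pow(Add(-4, 8), 4) = Pow(4, 4) = 256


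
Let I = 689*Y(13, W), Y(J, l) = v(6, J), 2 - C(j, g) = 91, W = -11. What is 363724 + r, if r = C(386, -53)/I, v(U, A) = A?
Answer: 3257875779/8957 ≈ 3.6372e+5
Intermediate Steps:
C(j, g) = -89 (C(j, g) = 2 - 1*91 = 2 - 91 = -89)
Y(J, l) = J
I = 8957 (I = 689*13 = 8957)
r = -89/8957 ≈ -0.0099364
363724 + r = 363724 - 89/8957 = 3257875779/8957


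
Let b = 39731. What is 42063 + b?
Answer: 81794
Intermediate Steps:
42063 + b = 42063 + 39731 = 81794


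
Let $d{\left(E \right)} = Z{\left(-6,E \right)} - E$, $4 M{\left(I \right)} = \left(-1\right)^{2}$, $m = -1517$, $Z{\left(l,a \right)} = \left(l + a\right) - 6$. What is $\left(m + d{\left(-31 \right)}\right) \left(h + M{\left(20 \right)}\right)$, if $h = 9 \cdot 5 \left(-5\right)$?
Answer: $\frac{1374571}{4} \approx 3.4364 \cdot 10^{5}$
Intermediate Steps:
$Z{\left(l,a \right)} = -6 + a + l$ ($Z{\left(l,a \right)} = \left(a + l\right) - 6 = -6 + a + l$)
$M{\left(I \right)} = \frac{1}{4}$ ($M{\left(I \right)} = \frac{\left(-1\right)^{2}}{4} = \frac{1}{4} \cdot 1 = \frac{1}{4}$)
$d{\left(E \right)} = -12$ ($d{\left(E \right)} = \left(-6 + E - 6\right) - E = \left(-12 + E\right) - E = -12$)
$h = -225$ ($h = 45 \left(-5\right) = -225$)
$\left(m + d{\left(-31 \right)}\right) \left(h + M{\left(20 \right)}\right) = \left(-1517 - 12\right) \left(-225 + \frac{1}{4}\right) = \left(-1529\right) \left(- \frac{899}{4}\right) = \frac{1374571}{4}$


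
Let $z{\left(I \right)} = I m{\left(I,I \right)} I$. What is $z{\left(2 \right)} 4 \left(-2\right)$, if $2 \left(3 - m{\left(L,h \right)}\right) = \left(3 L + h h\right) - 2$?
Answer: $32$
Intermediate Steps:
$m{\left(L,h \right)} = 4 - \frac{3 L}{2} - \frac{h^{2}}{2}$ ($m{\left(L,h \right)} = 3 - \frac{\left(3 L + h h\right) - 2}{2} = 3 - \frac{\left(3 L + h^{2}\right) - 2}{2} = 3 - \frac{\left(h^{2} + 3 L\right) - 2}{2} = 3 - \frac{-2 + h^{2} + 3 L}{2} = 3 - \left(-1 + \frac{h^{2}}{2} + \frac{3 L}{2}\right) = 4 - \frac{3 L}{2} - \frac{h^{2}}{2}$)
$z{\left(I \right)} = I^{2} \left(4 - \frac{3 I}{2} - \frac{I^{2}}{2}\right)$ ($z{\left(I \right)} = I \left(4 - \frac{3 I}{2} - \frac{I^{2}}{2}\right) I = I^{2} \left(4 - \frac{3 I}{2} - \frac{I^{2}}{2}\right)$)
$z{\left(2 \right)} 4 \left(-2\right) = \frac{2^{2} \left(8 - 2^{2} - 6\right)}{2} \cdot 4 \left(-2\right) = \frac{1}{2} \cdot 4 \left(8 - 4 - 6\right) 4 \left(-2\right) = \frac{1}{2} \cdot 4 \left(-2\right) 4 \left(-2\right) = \left(-4\right) 4 \left(-2\right) = \left(-16\right) \left(-2\right) = 32$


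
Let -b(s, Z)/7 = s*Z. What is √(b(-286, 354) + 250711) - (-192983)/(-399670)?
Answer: -192983/399670 + √959419 ≈ 979.02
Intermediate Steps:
b(s, Z) = -7*Z*s (b(s, Z) = -7*s*Z = -7*Z*s)
√(b(-286, 354) + 250711) - (-192983)/(-399670) = √(-7*354*(-286) + 250711) - (-192983)/(-399670) = √(708708 + 250711) - (-192983)*(-1)/399670 = √959419 - 1*192983/399670 = √959419 - 192983/399670 = -192983/399670 + √959419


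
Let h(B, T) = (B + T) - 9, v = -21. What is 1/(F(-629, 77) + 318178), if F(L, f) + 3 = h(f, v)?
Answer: 1/318222 ≈ 3.1425e-6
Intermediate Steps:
h(B, T) = -9 + B + T
F(L, f) = -33 + f (F(L, f) = -3 + (-9 + f - 21) = -3 + (-30 + f) = -33 + f)
1/(F(-629, 77) + 318178) = 1/((-33 + 77) + 318178) = 1/(44 + 318178) = 1/318222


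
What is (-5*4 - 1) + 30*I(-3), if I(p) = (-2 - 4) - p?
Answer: -111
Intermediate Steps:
I(p) = -6 - p
(-5*4 - 1) + 30*I(-3) = (-5*4 - 1) + 30*(-6 - 1*(-3)) = (-20 - 1) + 30*(-6 + 3) = -21 + 30*(-3) = -21 - 90 = -111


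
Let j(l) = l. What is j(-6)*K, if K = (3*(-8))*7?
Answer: 1008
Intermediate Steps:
K = -168 (K = -24*7 = -168)
j(-6)*K = -6*(-168) = 1008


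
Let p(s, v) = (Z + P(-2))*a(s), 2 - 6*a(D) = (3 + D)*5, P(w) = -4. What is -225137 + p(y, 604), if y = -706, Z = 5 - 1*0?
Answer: -1347305/6 ≈ -2.2455e+5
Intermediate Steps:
a(D) = -13/6 - 5*D/6 (a(D) = 1/3 - (3 + D)*5/6 = 1/3 - (15 + 5*D)/6 = 1/3 + (-5/2 - 5*D/6) = -13/6 - 5*D/6)
Z = 5 (Z = 5 + 0 = 5)
p(s, v) = -13/6 - 5*s/6 (p(s, v) = (5 - 4)*(-13/6 - 5*s/6) = 1*(-13/6 - 5*s/6) = -13/6 - 5*s/6)
-225137 + p(y, 604) = -225137 + (-13/6 - 5/6*(-706)) = -225137 + (-13/6 + 1765/3) = -225137 + 3517/6 = -1347305/6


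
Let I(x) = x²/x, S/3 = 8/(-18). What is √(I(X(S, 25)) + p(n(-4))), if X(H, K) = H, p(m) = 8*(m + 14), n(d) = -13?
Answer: 2*√15/3 ≈ 2.5820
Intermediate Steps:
S = -4/3 (S = 3*(8/(-18)) = 3*(8*(-1/18)) = 3*(-4/9) = -4/3 ≈ -1.3333)
p(m) = 112 + 8*m (p(m) = 8*(14 + m) = 112 + 8*m)
I(x) = x
√(I(X(S, 25)) + p(n(-4))) = √(-4/3 + (112 + 8*(-13))) = √(-4/3 + (112 - 104)) = √(-4/3 + 8) = √(20/3) = 2*√15/3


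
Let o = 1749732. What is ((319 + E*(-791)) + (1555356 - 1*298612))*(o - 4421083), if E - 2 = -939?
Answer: -5337973708730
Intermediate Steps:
E = -937 (E = 2 - 939 = -937)
((319 + E*(-791)) + (1555356 - 1*298612))*(o - 4421083) = ((319 - 937*(-791)) + (1555356 - 1*298612))*(1749732 - 4421083) = ((319 + 741167) + (1555356 - 298612))*(-2671351) = (741486 + 1256744)*(-2671351) = 1998230*(-2671351) = -5337973708730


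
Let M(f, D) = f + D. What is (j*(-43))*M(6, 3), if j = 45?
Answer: -17415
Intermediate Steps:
M(f, D) = D + f
(j*(-43))*M(6, 3) = (45*(-43))*(3 + 6) = -1935*9 = -17415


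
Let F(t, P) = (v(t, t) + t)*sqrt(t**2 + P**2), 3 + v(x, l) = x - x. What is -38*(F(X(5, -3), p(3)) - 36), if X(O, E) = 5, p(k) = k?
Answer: 1368 - 76*sqrt(34) ≈ 924.85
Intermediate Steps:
v(x, l) = -3 (v(x, l) = -3 + (x - x) = -3 + 0 = -3)
F(t, P) = sqrt(P**2 + t**2)*(-3 + t) (F(t, P) = (-3 + t)*sqrt(t**2 + P**2) = (-3 + t)*sqrt(P**2 + t**2) = sqrt(P**2 + t**2)*(-3 + t))
-38*(F(X(5, -3), p(3)) - 36) = -38*(sqrt(3**2 + 5**2)*(-3 + 5) - 36) = -38*(sqrt(9 + 25)*2 - 36) = -38*(sqrt(34)*2 - 36) = -38*(2*sqrt(34) - 36) = -38*(-36 + 2*sqrt(34)) = 1368 - 76*sqrt(34)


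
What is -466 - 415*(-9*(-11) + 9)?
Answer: -45286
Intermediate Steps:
-466 - 415*(-9*(-11) + 9) = -466 - 415*(99 + 9) = -466 - 415*108 = -466 - 44820 = -45286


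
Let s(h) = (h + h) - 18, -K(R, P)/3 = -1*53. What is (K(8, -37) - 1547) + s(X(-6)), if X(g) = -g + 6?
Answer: -1382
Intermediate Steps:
X(g) = 6 - g
K(R, P) = 159 (K(R, P) = -(-3)*53 = -3*(-53) = 159)
s(h) = -18 + 2*h (s(h) = 2*h - 18 = -18 + 2*h)
(K(8, -37) - 1547) + s(X(-6)) = (159 - 1547) + (-18 + 2*(6 - 1*(-6))) = -1388 + (-18 + 2*(6 + 6)) = -1388 + (-18 + 2*12) = -1388 + (-18 + 24) = -1388 + 6 = -1382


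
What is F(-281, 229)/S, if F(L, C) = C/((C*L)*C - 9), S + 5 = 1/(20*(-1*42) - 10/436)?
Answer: 8387125/2699159667798 ≈ 3.1073e-6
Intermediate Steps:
S = -915843/183125 (S = -5 + 1/(20*(-1*42) - 10/436) = -5 + 1/(20*(-42) - 10*1/436) = -5 + 1/(-840 - 5/218) = -5 + 1/(-183125/218) = -5 - 218/183125 = -915843/183125 ≈ -5.0012)
F(L, C) = C/(-9 + L*C**2) (F(L, C) = C/(L*C**2 - 9) = C/(-9 + L*C**2))
F(-281, 229)/S = (229/(-9 - 281*229**2))/(-915843/183125) = (229/(-9 - 281*52441))*(-183125/915843) = (229/(-9 - 14735921))*(-183125/915843) = (229/(-14735930))*(-183125/915843) = (229*(-1/14735930))*(-183125/915843) = -229/14735930*(-183125/915843) = 8387125/2699159667798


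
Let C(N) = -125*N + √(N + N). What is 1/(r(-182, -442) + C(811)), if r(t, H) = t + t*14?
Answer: -104105/10837849403 - √1622/10837849403 ≈ -9.6094e-6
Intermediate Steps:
C(N) = -125*N + √2*√N (C(N) = -125*N + √(2*N) = -125*N + √2*√N)
r(t, H) = 15*t (r(t, H) = t + 14*t = 15*t)
1/(r(-182, -442) + C(811)) = 1/(15*(-182) + (-125*811 + √2*√811)) = 1/(-2730 + (-101375 + √1622)) = 1/(-104105 + √1622)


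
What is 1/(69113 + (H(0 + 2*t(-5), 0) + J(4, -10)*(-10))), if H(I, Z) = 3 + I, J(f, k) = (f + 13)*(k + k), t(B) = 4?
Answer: 1/72524 ≈ 1.3789e-5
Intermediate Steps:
J(f, k) = 2*k*(13 + f) (J(f, k) = (13 + f)*(2*k) = 2*k*(13 + f))
1/(69113 + (H(0 + 2*t(-5), 0) + J(4, -10)*(-10))) = 1/(69113 + ((3 + (0 + 2*4)) + (2*(-10)*(13 + 4))*(-10))) = 1/(69113 + ((3 + (0 + 8)) + (2*(-10)*17)*(-10))) = 1/(69113 + ((3 + 8) - 340*(-10))) = 1/(69113 + (11 + 3400)) = 1/(69113 + 3411) = 1/72524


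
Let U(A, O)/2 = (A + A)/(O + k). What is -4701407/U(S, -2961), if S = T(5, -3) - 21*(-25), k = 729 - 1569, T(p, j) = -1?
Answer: 17870048007/2096 ≈ 8.5258e+6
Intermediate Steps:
k = -840
S = 524 (S = -1 - 21*(-25) = -1 + 525 = 524)
U(A, O) = 4*A/(-840 + O) (U(A, O) = 2*((A + A)/(O - 840)) = 2*((2*A)/(-840 + O)) = 2*(2*A/(-840 + O)) = 4*A/(-840 + O))
-4701407/U(S, -2961) = -4701407/(4*524/(-840 - 2961)) = -4701407/(4*524/(-3801)) = -4701407/(4*524*(-1/3801)) = -4701407/(-2096/3801) = -4701407*(-3801/2096) = 17870048007/2096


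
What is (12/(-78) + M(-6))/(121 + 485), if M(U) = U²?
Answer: 233/3939 ≈ 0.059152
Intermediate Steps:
(12/(-78) + M(-6))/(121 + 485) = (12/(-78) + (-6)²)/(121 + 485) = (12*(-1/78) + 36)/606 = (-2/13 + 36)*(1/606) = (466/13)*(1/606) = 233/3939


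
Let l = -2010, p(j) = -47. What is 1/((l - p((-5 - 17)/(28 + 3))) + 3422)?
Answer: 1/1459 ≈ 0.00068540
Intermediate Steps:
1/((l - p((-5 - 17)/(28 + 3))) + 3422) = 1/((-2010 - 1*(-47)) + 3422) = 1/((-2010 + 47) + 3422) = 1/(-1963 + 3422) = 1/1459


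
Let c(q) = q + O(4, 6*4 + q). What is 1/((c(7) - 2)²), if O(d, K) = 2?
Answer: 1/49 ≈ 0.020408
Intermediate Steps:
c(q) = 2 + q (c(q) = q + 2 = 2 + q)
1/((c(7) - 2)²) = 1/(((2 + 7) - 2)²) = 1/((9 - 2)²) = 1/(7²) = 1/49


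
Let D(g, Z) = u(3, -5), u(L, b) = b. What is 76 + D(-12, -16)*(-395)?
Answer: 2051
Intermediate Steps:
D(g, Z) = -5
76 + D(-12, -16)*(-395) = 76 - 5*(-395) = 76 + 1975 = 2051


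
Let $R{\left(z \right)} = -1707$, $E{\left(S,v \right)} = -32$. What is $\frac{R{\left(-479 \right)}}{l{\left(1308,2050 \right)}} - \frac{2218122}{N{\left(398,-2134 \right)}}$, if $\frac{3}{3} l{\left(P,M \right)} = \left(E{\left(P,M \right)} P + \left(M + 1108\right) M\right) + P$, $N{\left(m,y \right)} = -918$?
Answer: $\frac{792775446551}{328100952} \approx 2416.3$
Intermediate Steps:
$l{\left(P,M \right)} = - 31 P + M \left(1108 + M\right)$ ($l{\left(P,M \right)} = \left(- 32 P + \left(M + 1108\right) M\right) + P = \left(- 32 P + \left(1108 + M\right) M\right) + P = \left(- 32 P + M \left(1108 + M\right)\right) + P = - 31 P + M \left(1108 + M\right)$)
$\frac{R{\left(-479 \right)}}{l{\left(1308,2050 \right)}} - \frac{2218122}{N{\left(398,-2134 \right)}} = - \frac{1707}{2050^{2} - 40548 + 1108 \cdot 2050} - \frac{2218122}{-918} = - \frac{1707}{4202500 - 40548 + 2271400} - - \frac{123229}{51} = - \frac{1707}{6433352} + \frac{123229}{51} = \frac{792775446551}{328100952}$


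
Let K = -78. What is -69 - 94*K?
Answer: 7263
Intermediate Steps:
-69 - 94*K = -69 - 94*(-78) = -69 + 7332 = 7263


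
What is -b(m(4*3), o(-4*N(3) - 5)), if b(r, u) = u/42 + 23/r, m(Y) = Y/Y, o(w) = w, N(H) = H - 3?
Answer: -961/42 ≈ -22.881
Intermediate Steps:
N(H) = -3 + H
m(Y) = 1
b(r, u) = 23/r + u/42 (b(r, u) = u*(1/42) + 23/r = u/42 + 23/r = 23/r + u/42)
-b(m(4*3), o(-4*N(3) - 5)) = -(23/1 + (-4*(-3 + 3) - 5)/42) = -(23*1 + (-4*0 - 5)/42) = -(23 + (0 - 5)/42) = -(23 + (1/42)*(-5)) = -(23 - 5/42) = -1*961/42 = -961/42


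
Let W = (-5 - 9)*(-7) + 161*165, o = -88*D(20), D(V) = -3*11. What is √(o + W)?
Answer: √29567 ≈ 171.95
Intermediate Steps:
D(V) = -33
o = 2904 (o = -88*(-33) = 2904)
W = 26663 (W = -14*(-7) + 26565 = 98 + 26565 = 26663)
√(o + W) = √(2904 + 26663) = √29567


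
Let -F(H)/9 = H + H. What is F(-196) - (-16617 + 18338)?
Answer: 1807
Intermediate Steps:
F(H) = -18*H (F(H) = -9*(H + H) = -18*H)
F(-196) - (-16617 + 18338) = -18*(-196) - (-16617 + 18338) = 3528 - 1*1721 = 3528 - 1721 = 1807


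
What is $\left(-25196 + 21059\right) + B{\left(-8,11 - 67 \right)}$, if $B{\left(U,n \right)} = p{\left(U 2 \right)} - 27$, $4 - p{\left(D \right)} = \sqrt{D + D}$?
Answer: $-4160 - 4 i \sqrt{2} \approx -4160.0 - 5.6569 i$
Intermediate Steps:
$p{\left(D \right)} = 4 - \sqrt{2} \sqrt{D}$ ($p{\left(D \right)} = 4 - \sqrt{D + D} = 4 - \sqrt{2 D} = 4 - \sqrt{2} \sqrt{D}$)
$B{\left(U,n \right)} = -23 - 2 \sqrt{U}$ ($B{\left(U,n \right)} = \left(4 - \sqrt{2} \sqrt{U 2}\right) - 27 = \left(4 - \sqrt{2} \sqrt{2 U}\right) - 27 = \left(4 - \sqrt{2} \sqrt{2} \sqrt{U}\right) - 27 = \left(4 - 2 \sqrt{U}\right) - 27 = -23 - 2 \sqrt{U}$)
$\left(-25196 + 21059\right) + B{\left(-8,11 - 67 \right)} = \left(-25196 + 21059\right) - \left(23 + 2 \sqrt{-8}\right) = -4137 - \left(23 + 2 \cdot 2 i \sqrt{2}\right) = -4137 - \left(23 + 4 i \sqrt{2}\right) = -4160 - 4 i \sqrt{2}$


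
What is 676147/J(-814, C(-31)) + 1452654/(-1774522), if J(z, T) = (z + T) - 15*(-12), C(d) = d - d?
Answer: -600379354685/562523474 ≈ -1067.3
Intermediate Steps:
C(d) = 0
J(z, T) = 180 + T + z (J(z, T) = (T + z) + 180 = 180 + T + z)
676147/J(-814, C(-31)) + 1452654/(-1774522) = 676147/(180 + 0 - 814) + 1452654/(-1774522) = 676147/(-634) + 1452654*(-1/1774522) = 676147*(-1/634) - 726327/887261 = -676147/634 - 726327/887261 = -600379354685/562523474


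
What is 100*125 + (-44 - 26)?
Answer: 12430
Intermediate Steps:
100*125 + (-44 - 26) = 12500 - 70 = 12430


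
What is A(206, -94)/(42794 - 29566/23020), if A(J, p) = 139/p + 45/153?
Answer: -10894215/393542781443 ≈ -2.7682e-5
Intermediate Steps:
A(J, p) = 5/17 + 139/p (A(J, p) = 139/p + 45*(1/153) = 139/p + 5/17 = 5/17 + 139/p)
A(206, -94)/(42794 - 29566/23020) = (5/17 + 139/(-94))/(42794 - 29566/23020) = (5/17 + 139*(-1/94))/(42794 - 29566/23020) = (5/17 - 139/94)/(42794 - 1*14783/11510) = -1893/(1598*(42794 - 14783/11510)) = -1893/(1598*492544157/11510) = -1893/1598*11510/492544157 = -10894215/393542781443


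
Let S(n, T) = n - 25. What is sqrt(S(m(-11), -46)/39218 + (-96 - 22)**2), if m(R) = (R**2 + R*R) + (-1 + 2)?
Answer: 5*sqrt(214158379697)/19609 ≈ 118.00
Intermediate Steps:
m(R) = 1 + 2*R**2 (m(R) = (R**2 + R**2) + 1 = 2*R**2 + 1 = 1 + 2*R**2)
S(n, T) = -25 + n
sqrt(S(m(-11), -46)/39218 + (-96 - 22)**2) = sqrt((-25 + (1 + 2*(-11)**2))/39218 + (-96 - 22)**2) = sqrt((-25 + (1 + 2*121))*(1/39218) + (-118)**2) = sqrt((-25 + (1 + 242))*(1/39218) + 13924) = sqrt((-25 + 243)*(1/39218) + 13924) = sqrt(218*(1/39218) + 13924) = sqrt(109/19609 + 13924) = sqrt(273035825/19609) = 5*sqrt(214158379697)/19609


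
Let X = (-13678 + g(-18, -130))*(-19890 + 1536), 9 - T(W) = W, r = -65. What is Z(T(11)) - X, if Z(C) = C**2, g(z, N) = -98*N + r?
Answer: -18409058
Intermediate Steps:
T(W) = 9 - W
g(z, N) = -65 - 98*N (g(z, N) = -98*N - 65 = -65 - 98*N)
X = 18409062 (X = (-13678 + (-65 - 98*(-130)))*(-19890 + 1536) = (-13678 + (-65 + 12740))*(-18354) = (-13678 + 12675)*(-18354) = -1003*(-18354) = 18409062)
Z(T(11)) - X = (9 - 1*11)**2 - 1*18409062 = (9 - 11)**2 - 18409062 = (-2)**2 - 18409062 = 4 - 18409062 = -18409058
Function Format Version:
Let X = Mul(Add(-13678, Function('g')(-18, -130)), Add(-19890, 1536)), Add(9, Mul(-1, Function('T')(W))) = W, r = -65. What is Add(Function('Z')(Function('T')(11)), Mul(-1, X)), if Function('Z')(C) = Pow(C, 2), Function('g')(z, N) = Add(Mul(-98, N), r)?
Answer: -18409058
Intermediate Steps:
Function('T')(W) = Add(9, Mul(-1, W))
Function('g')(z, N) = Add(-65, Mul(-98, N)) (Function('g')(z, N) = Add(Mul(-98, N), -65) = Add(-65, Mul(-98, N)))
X = 18409062 (X = Mul(Add(-13678, Add(-65, Mul(-98, -130))), Add(-19890, 1536)) = Mul(Add(-13678, Add(-65, 12740)), -18354) = Mul(Add(-13678, 12675), -18354) = Mul(-1003, -18354) = 18409062)
Add(Function('Z')(Function('T')(11)), Mul(-1, X)) = Add(Pow(Add(9, Mul(-1, 11)), 2), Mul(-1, 18409062)) = Add(Pow(Add(9, -11), 2), -18409062) = Add(Pow(-2, 2), -18409062) = Add(4, -18409062) = -18409058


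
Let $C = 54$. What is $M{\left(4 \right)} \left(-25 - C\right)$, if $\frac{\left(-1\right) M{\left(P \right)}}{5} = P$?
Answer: $1580$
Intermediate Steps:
$M{\left(P \right)} = - 5 P$
$M{\left(4 \right)} \left(-25 - C\right) = \left(-5\right) 4 \left(-25 - 54\right) = - 20 \left(-25 - 54\right) = \left(-20\right) \left(-79\right) = 1580$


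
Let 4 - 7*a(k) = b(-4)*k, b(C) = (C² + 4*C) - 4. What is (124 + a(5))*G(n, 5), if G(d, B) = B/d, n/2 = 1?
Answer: 2230/7 ≈ 318.57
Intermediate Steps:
n = 2 (n = 2*1 = 2)
b(C) = -4 + C² + 4*C
a(k) = 4/7 + 4*k/7 (a(k) = 4/7 - (-4 + (-4)² + 4*(-4))*k/7 = 4/7 - (-4 + 16 - 16)*k/7 = 4/7 - (-4)*k/7 = 4/7 + 4*k/7)
(124 + a(5))*G(n, 5) = (124 + (4/7 + (4/7)*5))*(5/2) = (124 + (4/7 + 20/7))*(5*(½)) = (124 + 24/7)*(5/2) = (892/7)*(5/2) = 2230/7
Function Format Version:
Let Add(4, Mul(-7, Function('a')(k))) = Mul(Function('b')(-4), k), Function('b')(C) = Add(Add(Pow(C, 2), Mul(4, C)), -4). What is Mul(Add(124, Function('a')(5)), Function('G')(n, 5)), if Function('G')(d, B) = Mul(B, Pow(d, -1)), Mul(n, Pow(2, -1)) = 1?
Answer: Rational(2230, 7) ≈ 318.57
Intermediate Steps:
n = 2 (n = Mul(2, 1) = 2)
Function('b')(C) = Add(-4, Pow(C, 2), Mul(4, C))
Function('a')(k) = Add(Rational(4, 7), Mul(Rational(4, 7), k)) (Function('a')(k) = Add(Rational(4, 7), Mul(Rational(-1, 7), Mul(Add(-4, Pow(-4, 2), Mul(4, -4)), k))) = Add(Rational(4, 7), Mul(Rational(-1, 7), Mul(Add(-4, 16, -16), k))) = Add(Rational(4, 7), Mul(Rational(-1, 7), Mul(-4, k))) = Add(Rational(4, 7), Mul(Rational(4, 7), k)))
Mul(Add(124, Function('a')(5)), Function('G')(n, 5)) = Mul(Add(124, Add(Rational(4, 7), Mul(Rational(4, 7), 5))), Mul(5, Pow(2, -1))) = Mul(Add(124, Add(Rational(4, 7), Rational(20, 7))), Mul(5, Rational(1, 2))) = Mul(Add(124, Rational(24, 7)), Rational(5, 2)) = Mul(Rational(892, 7), Rational(5, 2)) = Rational(2230, 7)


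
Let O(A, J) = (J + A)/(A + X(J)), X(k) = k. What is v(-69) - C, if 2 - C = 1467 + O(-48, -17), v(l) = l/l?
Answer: 1467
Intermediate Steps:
v(l) = 1
O(A, J) = 1 (O(A, J) = (J + A)/(A + J) = (A + J)/(A + J) = 1)
C = -1466 (C = 2 - (1467 + 1) = 2 - 1*1468 = 2 - 1468 = -1466)
v(-69) - C = 1 - 1*(-1466) = 1 + 1466 = 1467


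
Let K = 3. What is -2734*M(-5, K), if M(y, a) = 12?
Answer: -32808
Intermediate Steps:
-2734*M(-5, K) = -2734*12 = -32808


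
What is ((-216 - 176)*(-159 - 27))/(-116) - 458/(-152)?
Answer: -1378687/2204 ≈ -625.54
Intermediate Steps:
((-216 - 176)*(-159 - 27))/(-116) - 458/(-152) = -392*(-186)*(-1/116) - 458*(-1/152) = 72912*(-1/116) + 229/76 = -18228/29 + 229/76 = -1378687/2204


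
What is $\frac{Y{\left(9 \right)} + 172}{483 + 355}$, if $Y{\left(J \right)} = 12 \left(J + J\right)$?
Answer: $\frac{194}{419} \approx 0.46301$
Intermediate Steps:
$Y{\left(J \right)} = 24 J$ ($Y{\left(J \right)} = 12 \cdot 2 J = 24 J$)
$\frac{Y{\left(9 \right)} + 172}{483 + 355} = \frac{24 \cdot 9 + 172}{483 + 355} = \frac{216 + 172}{838} = 388 \cdot \frac{1}{838} = \frac{194}{419}$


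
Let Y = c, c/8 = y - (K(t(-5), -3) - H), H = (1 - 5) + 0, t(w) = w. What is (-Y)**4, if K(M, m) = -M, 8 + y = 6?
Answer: 59969536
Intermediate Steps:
y = -2 (y = -8 + 6 = -2)
H = -4 (H = -4 + 0 = -4)
c = -88 (c = 8*(-2 - (-1*(-5) - 1*(-4))) = 8*(-2 - (5 + 4)) = 8*(-2 - 1*9) = 8*(-2 - 9) = 8*(-11) = -88)
Y = -88
(-Y)**4 = (-1*(-88))**4 = 88**4 = 59969536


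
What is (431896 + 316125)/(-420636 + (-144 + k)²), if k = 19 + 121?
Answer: -748021/420620 ≈ -1.7784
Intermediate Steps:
k = 140
(431896 + 316125)/(-420636 + (-144 + k)²) = (431896 + 316125)/(-420636 + (-144 + 140)²) = 748021/(-420636 + (-4)²) = 748021/(-420636 + 16) = 748021/(-420620) = 748021*(-1/420620) = -748021/420620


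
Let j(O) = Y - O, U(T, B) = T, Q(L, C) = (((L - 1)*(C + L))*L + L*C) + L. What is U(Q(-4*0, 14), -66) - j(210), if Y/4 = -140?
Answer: 770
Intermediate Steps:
Q(L, C) = L + C*L + L*(-1 + L)*(C + L) (Q(L, C) = (((-1 + L)*(C + L))*L + C*L) + L = (L*(-1 + L)*(C + L) + C*L) + L = (C*L + L*(-1 + L)*(C + L)) + L = L + C*L + L*(-1 + L)*(C + L))
Y = -560 (Y = 4*(-140) = -560)
j(O) = -560 - O
U(Q(-4*0, 14), -66) - j(210) = (-4*0)*(1 + (-4*0)**2 - (-4)*0 + 14*(-4*0)) - (-560 - 1*210) = 0*(1 + 0**2 - 1*0 + 14*0) - (-560 - 210) = 0*(1 + 0 + 0 + 0) - 1*(-770) = 0*1 + 770 = 0 + 770 = 770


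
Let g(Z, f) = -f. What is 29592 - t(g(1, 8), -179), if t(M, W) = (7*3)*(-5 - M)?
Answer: 29529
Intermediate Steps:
t(M, W) = -105 - 21*M (t(M, W) = 21*(-5 - M) = -105 - 21*M)
29592 - t(g(1, 8), -179) = 29592 - (-105 - (-21)*8) = 29592 - (-105 - 21*(-8)) = 29592 - (-105 + 168) = 29592 - 1*63 = 29592 - 63 = 29529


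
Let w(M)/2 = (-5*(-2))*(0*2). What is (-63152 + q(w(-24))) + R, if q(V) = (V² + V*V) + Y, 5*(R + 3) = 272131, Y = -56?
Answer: -43924/5 ≈ -8784.8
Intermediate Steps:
R = 272116/5 (R = -3 + (⅕)*272131 = -3 + 272131/5 = 272116/5 ≈ 54423.)
w(M) = 0 (w(M) = 2*((-5*(-2))*(0*2)) = 2*(10*0) = 2*0 = 0)
q(V) = -56 + 2*V² (q(V) = (V² + V*V) - 56 = (V² + V²) - 56 = 2*V² - 56 = -56 + 2*V²)
(-63152 + q(w(-24))) + R = (-63152 + (-56 + 2*0²)) + 272116/5 = (-63152 + (-56 + 2*0)) + 272116/5 = (-63152 + (-56 + 0)) + 272116/5 = (-63152 - 56) + 272116/5 = -63208 + 272116/5 = -43924/5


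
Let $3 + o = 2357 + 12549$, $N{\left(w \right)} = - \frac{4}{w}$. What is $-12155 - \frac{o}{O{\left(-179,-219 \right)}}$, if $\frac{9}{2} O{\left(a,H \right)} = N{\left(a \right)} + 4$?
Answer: $- \frac{4612437}{160} \approx -28828.0$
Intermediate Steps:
$o = 14903$ ($o = -3 + \left(2357 + 12549\right) = -3 + 14906 = 14903$)
$O{\left(a,H \right)} = \frac{8}{9} - \frac{8}{9 a}$ ($O{\left(a,H \right)} = \frac{2 \left(- \frac{4}{a} + 4\right)}{9} = \frac{2 \left(4 - \frac{4}{a}\right)}{9} = \frac{8}{9} - \frac{8}{9 a}$)
$-12155 - \frac{o}{O{\left(-179,-219 \right)}} = -12155 - \frac{14903}{\frac{8}{9} \frac{1}{-179} \left(-1 - 179\right)} = -12155 - \frac{14903}{\frac{8}{9} \left(- \frac{1}{179}\right) \left(-180\right)} = -12155 - \frac{14903}{\frac{160}{179}} = -12155 - 14903 \cdot \frac{179}{160} = -12155 - \frac{2667637}{160} = - \frac{4612437}{160}$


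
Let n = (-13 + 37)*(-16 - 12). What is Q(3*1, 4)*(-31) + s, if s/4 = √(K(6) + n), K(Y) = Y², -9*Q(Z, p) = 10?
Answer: 310/9 + 8*I*√159 ≈ 34.444 + 100.88*I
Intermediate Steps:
Q(Z, p) = -10/9 (Q(Z, p) = -⅑*10 = -10/9)
n = -672 (n = 24*(-28) = -672)
s = 8*I*√159 (s = 4*√(6² - 672) = 4*√(36 - 672) = 4*√(-636) = 4*(2*I*√159) = 8*I*√159 ≈ 100.88*I)
Q(3*1, 4)*(-31) + s = -10/9*(-31) + 8*I*√159 = 310/9 + 8*I*√159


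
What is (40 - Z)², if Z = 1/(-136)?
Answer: 29604481/18496 ≈ 1600.6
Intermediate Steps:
Z = -1/136 ≈ -0.0073529
(40 - Z)² = (40 - 1*(-1/136))² = (40 + 1/136)² = (5441/136)² = 29604481/18496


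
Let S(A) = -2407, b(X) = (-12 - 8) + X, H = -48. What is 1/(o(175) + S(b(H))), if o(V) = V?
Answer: -1/2232 ≈ -0.00044803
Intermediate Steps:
b(X) = -20 + X
1/(o(175) + S(b(H))) = 1/(175 - 2407) = 1/(-2232) = -1/2232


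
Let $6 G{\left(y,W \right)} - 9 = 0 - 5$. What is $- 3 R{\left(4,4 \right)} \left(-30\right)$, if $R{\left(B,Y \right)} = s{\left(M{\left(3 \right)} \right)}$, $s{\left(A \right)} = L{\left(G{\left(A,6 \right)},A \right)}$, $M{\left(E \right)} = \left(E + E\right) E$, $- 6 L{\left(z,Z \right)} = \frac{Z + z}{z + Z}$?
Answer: $-15$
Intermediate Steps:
$G{\left(y,W \right)} = \frac{2}{3}$ ($G{\left(y,W \right)} = \frac{3}{2} + \frac{0 - 5}{6} = \frac{3}{2} + \frac{1}{6} \left(-5\right) = \frac{3}{2} - \frac{5}{6} = \frac{2}{3}$)
$L{\left(z,Z \right)} = - \frac{1}{6}$ ($L{\left(z,Z \right)} = - \frac{\left(Z + z\right) \frac{1}{z + Z}}{6} = - \frac{\left(Z + z\right) \frac{1}{Z + z}}{6} = \left(- \frac{1}{6}\right) 1 = - \frac{1}{6}$)
$M{\left(E \right)} = 2 E^{2}$ ($M{\left(E \right)} = 2 E E = 2 E^{2}$)
$s{\left(A \right)} = - \frac{1}{6}$
$R{\left(B,Y \right)} = - \frac{1}{6}$
$- 3 R{\left(4,4 \right)} \left(-30\right) = \left(-3\right) \left(- \frac{1}{6}\right) \left(-30\right) = \frac{1}{2} \left(-30\right) = -15$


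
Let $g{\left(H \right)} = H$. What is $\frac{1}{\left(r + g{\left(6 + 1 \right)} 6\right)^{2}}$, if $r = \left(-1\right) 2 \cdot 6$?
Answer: $\frac{1}{900} \approx 0.0011111$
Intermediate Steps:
$r = -12$ ($r = \left(-2\right) 6 = -12$)
$\frac{1}{\left(r + g{\left(6 + 1 \right)} 6\right)^{2}} = \frac{1}{\left(-12 + \left(6 + 1\right) 6\right)^{2}} = \frac{1}{\left(-12 + 7 \cdot 6\right)^{2}} = \frac{1}{\left(-12 + 42\right)^{2}} = \frac{1}{30^{2}} = \frac{1}{900}$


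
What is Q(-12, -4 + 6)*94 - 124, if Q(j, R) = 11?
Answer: 910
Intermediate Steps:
Q(-12, -4 + 6)*94 - 124 = 11*94 - 124 = 1034 - 124 = 910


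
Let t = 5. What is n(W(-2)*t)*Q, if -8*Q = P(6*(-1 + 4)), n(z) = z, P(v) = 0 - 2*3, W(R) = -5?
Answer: -75/4 ≈ -18.750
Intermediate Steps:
P(v) = -6 (P(v) = 0 - 6 = -6)
Q = 3/4 (Q = -1/8*(-6) = 3/4 ≈ 0.75000)
n(W(-2)*t)*Q = -5*5*(3/4) = -25*3/4 = -75/4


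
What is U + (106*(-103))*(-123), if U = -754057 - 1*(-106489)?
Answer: 695346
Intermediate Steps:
U = -647568 (U = -754057 + 106489 = -647568)
U + (106*(-103))*(-123) = -647568 + (106*(-103))*(-123) = -647568 - 10918*(-123) = -647568 + 1342914 = 695346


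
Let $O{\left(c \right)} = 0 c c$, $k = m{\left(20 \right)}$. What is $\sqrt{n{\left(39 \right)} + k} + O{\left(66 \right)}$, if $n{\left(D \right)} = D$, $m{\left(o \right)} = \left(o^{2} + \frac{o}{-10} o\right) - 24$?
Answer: $5 \sqrt{15} \approx 19.365$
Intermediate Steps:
$m{\left(o \right)} = -24 + \frac{9 o^{2}}{10}$ ($m{\left(o \right)} = \left(o^{2} + o \left(- \frac{1}{10}\right) o\right) - 24 = \left(o^{2} + - \frac{o}{10} o\right) - 24 = \left(o^{2} - \frac{o^{2}}{10}\right) - 24 = \frac{9 o^{2}}{10} - 24 = -24 + \frac{9 o^{2}}{10}$)
$k = 336$ ($k = -24 + \frac{9 \cdot 20^{2}}{10} = -24 + \frac{9}{10} \cdot 400 = -24 + 360 = 336$)
$O{\left(c \right)} = 0$ ($O{\left(c \right)} = 0 c = 0$)
$\sqrt{n{\left(39 \right)} + k} + O{\left(66 \right)} = \sqrt{39 + 336} + 0 = \sqrt{375} + 0 = 5 \sqrt{15} + 0 = 5 \sqrt{15}$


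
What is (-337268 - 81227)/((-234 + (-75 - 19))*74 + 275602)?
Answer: -83699/50266 ≈ -1.6651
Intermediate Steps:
(-337268 - 81227)/((-234 + (-75 - 19))*74 + 275602) = -418495/((-234 - 94)*74 + 275602) = -418495/(-328*74 + 275602) = -418495/(-24272 + 275602) = -418495/251330 = -418495*1/251330 = -83699/50266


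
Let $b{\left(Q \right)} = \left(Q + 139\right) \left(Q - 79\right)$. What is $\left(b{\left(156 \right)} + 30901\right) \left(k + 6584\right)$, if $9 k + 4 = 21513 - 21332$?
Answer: $354062192$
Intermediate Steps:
$k = \frac{59}{3}$ ($k = - \frac{4}{9} + \frac{21513 - 21332}{9} = - \frac{4}{9} + \frac{1}{9} \cdot 181 = - \frac{4}{9} + \frac{181}{9} = \frac{59}{3} \approx 19.667$)
$b{\left(Q \right)} = \left(-79 + Q\right) \left(139 + Q\right)$ ($b{\left(Q \right)} = \left(139 + Q\right) \left(-79 + Q\right) = \left(-79 + Q\right) \left(139 + Q\right)$)
$\left(b{\left(156 \right)} + 30901\right) \left(k + 6584\right) = \left(\left(-10981 + 156^{2} + 60 \cdot 156\right) + 30901\right) \left(\frac{59}{3} + 6584\right) = \left(\left(-10981 + 24336 + 9360\right) + 30901\right) \frac{19811}{3} = \left(22715 + 30901\right) \frac{19811}{3} = 53616 \cdot \frac{19811}{3} = 354062192$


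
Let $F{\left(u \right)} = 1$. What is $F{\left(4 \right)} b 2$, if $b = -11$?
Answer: $-22$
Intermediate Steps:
$F{\left(4 \right)} b 2 = 1 \left(-11\right) 2 = \left(-11\right) 2 = -22$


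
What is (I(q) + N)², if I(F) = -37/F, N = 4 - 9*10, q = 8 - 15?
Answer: 319225/49 ≈ 6514.8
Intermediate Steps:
q = -7
N = -86 (N = 4 - 90 = -86)
(I(q) + N)² = (-37/(-7) - 86)² = (-37*(-⅐) - 86)² = (37/7 - 86)² = (-565/7)² = 319225/49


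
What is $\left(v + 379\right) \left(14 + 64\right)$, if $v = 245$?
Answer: $48672$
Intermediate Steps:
$\left(v + 379\right) \left(14 + 64\right) = \left(245 + 379\right) \left(14 + 64\right) = 624 \cdot 78 = 48672$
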